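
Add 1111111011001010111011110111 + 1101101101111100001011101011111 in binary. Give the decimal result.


1111111011001010111011110111 + 1101101101111100001011101011111 = 1111101101010101100011001010110 = 2108343894

2108343894


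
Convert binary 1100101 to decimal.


1100101 in decimal = 101

101


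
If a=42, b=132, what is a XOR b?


42 ^ 132 = 174

174


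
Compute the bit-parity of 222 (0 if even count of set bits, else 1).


0b11011110 has 6 ones => parity 0

0


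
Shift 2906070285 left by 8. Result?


0b10101101001101110001110100001101 << 8 = 0b1010110100110111000111010000110100000000 = 743953992960

743953992960


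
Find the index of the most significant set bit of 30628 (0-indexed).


0b111011110100100. Highest set bit at position 14

14


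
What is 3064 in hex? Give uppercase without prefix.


3064 = BF8 hex

BF8


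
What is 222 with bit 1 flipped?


222 ^ (1 << 1) = 222 ^ 2 = 220

220


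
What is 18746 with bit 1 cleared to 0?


18746 & ~(1 << 1) = 18744

18744


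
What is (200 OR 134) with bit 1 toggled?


Step 1: 200 | 134 = 206
Step 2: 206 ^ (1 << 1) = 206 ^ 2 = 204

204


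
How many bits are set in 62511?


0b1111010000101111 has 10 set bits

10


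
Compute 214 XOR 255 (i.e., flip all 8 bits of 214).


214 ^ 255 = 41

41


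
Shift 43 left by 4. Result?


0b101011 << 4 = 0b1010110000 = 688

688


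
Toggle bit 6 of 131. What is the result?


131 ^ (1 << 6) = 131 ^ 64 = 195

195


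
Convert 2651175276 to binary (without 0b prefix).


2651175276 = 10011110000001011011100101101100 in binary

10011110000001011011100101101100


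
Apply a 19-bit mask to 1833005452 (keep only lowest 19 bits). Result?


1833005452 & 524287 = 94604

94604


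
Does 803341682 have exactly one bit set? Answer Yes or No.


0b101111111000100000010101110010. Multiple bits set => No

No


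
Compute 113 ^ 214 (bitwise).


0b1110001 ^ 0b11010110 = 0b10100111 = 167

167


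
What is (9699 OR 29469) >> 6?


Step 1: 9699 | 29469 = 30719
Step 2: 30719 >> 6 = 479

479


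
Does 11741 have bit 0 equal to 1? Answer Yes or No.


0b10110111011101, bit 0 = 1. Yes

Yes


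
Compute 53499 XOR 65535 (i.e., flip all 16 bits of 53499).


53499 ^ 65535 = 12036

12036


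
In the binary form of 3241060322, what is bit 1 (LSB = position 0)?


0b11000001001011101010011111100010, position 1 = 1

1


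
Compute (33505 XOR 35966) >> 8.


Step 1: 33505 ^ 35966 = 3743
Step 2: 3743 >> 8 = 14

14


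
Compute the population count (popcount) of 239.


0b11101111 has 7 set bits

7


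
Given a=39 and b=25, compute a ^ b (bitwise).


39 ^ 25 = 62

62


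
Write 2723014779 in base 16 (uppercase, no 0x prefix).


2723014779 = A24DE87B hex

A24DE87B


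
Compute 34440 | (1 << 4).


34440 | (1 << 4) = 34440 | 16 = 34456

34456


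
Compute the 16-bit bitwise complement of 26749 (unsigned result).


~0b110100001111101 = 0b1001011110000010 = 38786 (16-bit unsigned)

38786


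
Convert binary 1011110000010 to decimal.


1011110000010 in decimal = 6018

6018


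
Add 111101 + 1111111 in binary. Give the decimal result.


111101 + 1111111 = 10111100 = 188

188


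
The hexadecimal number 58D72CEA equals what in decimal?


58D72CEA hex = 1490496746 decimal

1490496746


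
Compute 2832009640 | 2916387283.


0b10101000110011010000100110101000 | 0b10101101110101001000100111010011 = 0b10101101110111011000100111111011 = 2916977147

2916977147


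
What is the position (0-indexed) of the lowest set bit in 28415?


0b110111011111111. Lowest set bit at position 0

0


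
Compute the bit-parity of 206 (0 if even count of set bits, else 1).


0b11001110 has 5 ones => parity 1

1


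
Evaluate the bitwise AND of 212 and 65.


0b11010100 & 0b1000001 = 0b1000000 = 64

64


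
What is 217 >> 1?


0b11011001 >> 1 = 0b1101100 = 108

108


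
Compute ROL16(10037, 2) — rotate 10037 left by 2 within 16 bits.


Rotate 0b10011100110101 left by 2 (16-bit) = 0b1001110011010100 = 40148

40148


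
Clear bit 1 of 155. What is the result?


155 & ~(1 << 1) = 153

153


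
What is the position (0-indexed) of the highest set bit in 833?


0b1101000001. Highest set bit at position 9

9


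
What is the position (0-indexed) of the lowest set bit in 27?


0b11011. Lowest set bit at position 0

0


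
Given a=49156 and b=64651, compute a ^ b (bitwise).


49156 ^ 64651 = 15503

15503


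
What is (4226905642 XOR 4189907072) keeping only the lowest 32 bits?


Step 1: 4226905642 ^ 4189907072 = 38641322
Step 2: 38641322 & 4294967295 = 38641322

38641322


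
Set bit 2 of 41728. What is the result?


41728 | (1 << 2) = 41728 | 4 = 41732

41732


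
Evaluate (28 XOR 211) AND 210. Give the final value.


Step 1: 28 ^ 211 = 207
Step 2: 207 & 210 = 194

194


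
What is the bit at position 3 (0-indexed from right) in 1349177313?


0b1010000011010101100111111100001, position 3 = 0

0


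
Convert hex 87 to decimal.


87 hex = 135 decimal

135


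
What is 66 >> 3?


0b1000010 >> 3 = 0b1000 = 8

8


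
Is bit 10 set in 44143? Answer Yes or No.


0b1010110001101111, bit 10 = 1. Yes

Yes


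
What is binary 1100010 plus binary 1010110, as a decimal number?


1100010 + 1010110 = 10111000 = 184

184


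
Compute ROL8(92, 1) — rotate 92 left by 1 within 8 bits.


Rotate 0b1011100 left by 1 (8-bit) = 0b10111000 = 184

184


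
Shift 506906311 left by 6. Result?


0b11110001101101100011011000111 << 6 = 0b11110001101101100011011000111000000 = 32442003904

32442003904


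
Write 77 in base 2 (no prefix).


77 = 1001101 in binary

1001101


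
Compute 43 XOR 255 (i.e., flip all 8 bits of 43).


43 ^ 255 = 212

212


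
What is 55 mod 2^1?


55 & 1 = 1

1


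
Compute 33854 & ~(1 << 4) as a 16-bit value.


33854 & ~(1 << 4) = 33838

33838


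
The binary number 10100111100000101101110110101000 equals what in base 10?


10100111100000101101110110101000 in decimal = 2810371496

2810371496


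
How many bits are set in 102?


0b1100110 has 4 set bits

4


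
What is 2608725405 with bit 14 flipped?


2608725405 ^ (1 << 14) = 2608725405 ^ 16384 = 2608709021

2608709021


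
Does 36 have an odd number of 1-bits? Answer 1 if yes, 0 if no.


0b100100 has 2 ones => parity 0

0


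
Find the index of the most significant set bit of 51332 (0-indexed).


0b1100100010000100. Highest set bit at position 15

15


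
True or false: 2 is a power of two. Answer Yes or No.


0b10. Only one bit set => Yes

Yes


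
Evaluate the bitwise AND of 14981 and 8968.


0b11101010000101 & 0b10001100001000 = 0b10001000000000 = 8704

8704


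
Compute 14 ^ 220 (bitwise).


0b1110 ^ 0b11011100 = 0b11010010 = 210

210


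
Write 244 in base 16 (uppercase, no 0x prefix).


244 = F4 hex

F4


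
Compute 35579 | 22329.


0b1000101011111011 | 0b101011100111001 = 0b1101111111111011 = 57339

57339


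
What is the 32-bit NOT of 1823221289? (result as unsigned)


~0b1101100101011000010011000101001 = 0b10010011010100111101100111010110 = 2471746006 (32-bit unsigned)

2471746006


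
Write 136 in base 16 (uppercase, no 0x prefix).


136 = 88 hex

88


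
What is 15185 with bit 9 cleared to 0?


15185 & ~(1 << 9) = 14673

14673


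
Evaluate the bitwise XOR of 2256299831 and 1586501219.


0b10000110011111000110011100110111 ^ 0b1011110100100000001011001100011 = 0b11011000111011000111000101010100 = 3639374164

3639374164


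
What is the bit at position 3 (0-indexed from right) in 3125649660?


0b10111010010011011010000011111100, position 3 = 1

1


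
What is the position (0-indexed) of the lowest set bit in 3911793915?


0b11101001001010010011110011111011. Lowest set bit at position 0

0


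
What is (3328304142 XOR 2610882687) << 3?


Step 1: 3328304142 ^ 2610882687 = 1576995953
Step 2: 1576995953 << 3 = 12615967624

12615967624


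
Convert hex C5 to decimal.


C5 hex = 197 decimal

197


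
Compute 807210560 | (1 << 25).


807210560 | (1 << 25) = 807210560 | 33554432 = 840764992

840764992


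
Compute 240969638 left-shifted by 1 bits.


0b1110010111001110011110100110 << 1 = 0b11100101110011100111101001100 = 481939276

481939276


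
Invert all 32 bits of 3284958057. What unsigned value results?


3284958057 ^ 4294967295 = 1010009238

1010009238


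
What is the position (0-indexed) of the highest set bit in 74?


0b1001010. Highest set bit at position 6

6


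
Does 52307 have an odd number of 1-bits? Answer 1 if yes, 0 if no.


0b1100110001010011 has 8 ones => parity 0

0


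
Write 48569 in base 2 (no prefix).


48569 = 1011110110111001 in binary

1011110110111001


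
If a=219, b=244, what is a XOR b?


219 ^ 244 = 47

47


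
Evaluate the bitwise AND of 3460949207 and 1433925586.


0b11001110010010011110010011010111 & 0b1010101011101111111011111010010 = 0b1000100010000011110010011010010 = 1145169106

1145169106


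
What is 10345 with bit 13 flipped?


10345 ^ (1 << 13) = 10345 ^ 8192 = 2153

2153


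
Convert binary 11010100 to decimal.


11010100 in decimal = 212

212


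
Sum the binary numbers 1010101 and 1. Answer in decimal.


1010101 + 1 = 1010110 = 86

86


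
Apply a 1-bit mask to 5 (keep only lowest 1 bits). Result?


5 & 1 = 1

1


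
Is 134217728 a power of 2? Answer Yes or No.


0b1000000000000000000000000000. Only one bit set => Yes

Yes


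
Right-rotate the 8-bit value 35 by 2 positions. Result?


Rotate 0b100011 right by 2 (8-bit) = 0b11001000 = 200

200


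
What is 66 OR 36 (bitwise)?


0b1000010 | 0b100100 = 0b1100110 = 102

102


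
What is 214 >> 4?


0b11010110 >> 4 = 0b1101 = 13

13


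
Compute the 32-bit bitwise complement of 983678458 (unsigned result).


~0b111010101000011011110111111010 = 0b11000101010111100100001000000101 = 3311288837 (32-bit unsigned)

3311288837


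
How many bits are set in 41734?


0b1010001100000110 has 6 set bits

6


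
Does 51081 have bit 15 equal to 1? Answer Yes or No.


0b1100011110001001, bit 15 = 1. Yes

Yes


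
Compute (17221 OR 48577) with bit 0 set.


Step 1: 17221 | 48577 = 65477
Step 2: 65477 | (1 << 0) = 65477 | 1 = 65477

65477


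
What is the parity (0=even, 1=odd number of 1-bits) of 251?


0b11111011 has 7 ones => parity 1

1


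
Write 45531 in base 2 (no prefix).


45531 = 1011000111011011 in binary

1011000111011011


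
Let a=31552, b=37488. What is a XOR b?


31552 ^ 37488 = 59696

59696


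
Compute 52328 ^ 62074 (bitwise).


0b1100110001101000 ^ 0b1111001001111010 = 0b11111000010010 = 15890

15890


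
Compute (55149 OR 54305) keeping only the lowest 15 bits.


Step 1: 55149 | 54305 = 55149
Step 2: 55149 & 32767 = 22381

22381


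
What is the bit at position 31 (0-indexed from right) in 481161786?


0b11100101011011111001000111010, position 31 = 0

0


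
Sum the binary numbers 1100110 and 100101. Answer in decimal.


1100110 + 100101 = 10001011 = 139

139


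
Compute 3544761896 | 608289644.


0b11010011010010001100011000101000 | 0b100100010000011100001101101100 = 0b11110111010010011100011101101100 = 4148807532

4148807532


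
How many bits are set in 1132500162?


0b1000011100000001001010011000010 has 10 set bits

10


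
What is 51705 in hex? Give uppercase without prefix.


51705 = C9F9 hex

C9F9


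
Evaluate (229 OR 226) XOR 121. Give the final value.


Step 1: 229 | 226 = 231
Step 2: 231 ^ 121 = 158

158


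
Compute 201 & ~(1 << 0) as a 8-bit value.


201 & ~(1 << 0) = 200

200


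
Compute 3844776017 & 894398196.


0b11100101001010101010000001010001 & 0b110101010011110110111011110100 = 0b100101000010100010000001010000 = 621420624

621420624


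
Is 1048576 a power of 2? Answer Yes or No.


0b100000000000000000000. Only one bit set => Yes

Yes


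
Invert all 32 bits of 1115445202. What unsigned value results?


1115445202 ^ 4294967295 = 3179522093

3179522093


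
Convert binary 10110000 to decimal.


10110000 in decimal = 176

176


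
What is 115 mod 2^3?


115 & 7 = 3

3


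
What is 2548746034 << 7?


0b10010111111010101100011100110010 << 7 = 0b100101111110101011000111001100100000000 = 326239492352

326239492352


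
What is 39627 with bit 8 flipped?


39627 ^ (1 << 8) = 39627 ^ 256 = 39883

39883


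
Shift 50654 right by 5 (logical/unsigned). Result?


0b1100010111011110 >> 5 = 0b11000101110 = 1582

1582


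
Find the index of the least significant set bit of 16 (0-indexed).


0b10000. Lowest set bit at position 4

4


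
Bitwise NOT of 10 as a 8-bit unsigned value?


~0b1010 = 0b11110101 = 245 (8-bit unsigned)

245


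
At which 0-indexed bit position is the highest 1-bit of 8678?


0b10000111100110. Highest set bit at position 13

13


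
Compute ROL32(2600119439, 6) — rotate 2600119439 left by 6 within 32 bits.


Rotate 0b10011010111110101010110010001111 left by 6 (32-bit) = 0b10111110101010110010001111100110 = 3198886886

3198886886


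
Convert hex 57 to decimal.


57 hex = 87 decimal

87


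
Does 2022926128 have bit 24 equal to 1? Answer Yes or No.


0b1111000100100110110011100110000, bit 24 = 0. No

No


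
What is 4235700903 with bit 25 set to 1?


4235700903 | (1 << 25) = 4235700903 | 33554432 = 4269255335

4269255335


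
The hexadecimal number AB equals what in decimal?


AB hex = 171 decimal

171


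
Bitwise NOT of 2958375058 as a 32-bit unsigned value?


~0b10110000010101010011100010010010 = 0b1001111101010101100011101101101 = 1336592237 (32-bit unsigned)

1336592237


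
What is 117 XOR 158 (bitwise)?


0b1110101 ^ 0b10011110 = 0b11101011 = 235

235


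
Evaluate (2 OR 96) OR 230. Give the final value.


Step 1: 2 | 96 = 98
Step 2: 98 | 230 = 230

230


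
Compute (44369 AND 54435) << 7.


Step 1: 44369 & 54435 = 33793
Step 2: 33793 << 7 = 4325504

4325504


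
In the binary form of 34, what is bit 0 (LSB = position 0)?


0b100010, position 0 = 0

0


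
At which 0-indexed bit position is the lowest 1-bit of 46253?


0b1011010010101101. Lowest set bit at position 0

0


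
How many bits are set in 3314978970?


0b11000101100101101001000010011010 has 14 set bits

14


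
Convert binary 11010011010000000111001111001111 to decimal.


11010011010000000111001111001111 in decimal = 3544216527

3544216527


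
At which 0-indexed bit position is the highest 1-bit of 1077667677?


0b1000000001110111110011101011101. Highest set bit at position 30

30


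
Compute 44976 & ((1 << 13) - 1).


44976 & 8191 = 4016

4016


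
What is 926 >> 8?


0b1110011110 >> 8 = 0b11 = 3

3


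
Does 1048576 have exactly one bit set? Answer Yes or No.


0b100000000000000000000. Only one bit set => Yes

Yes


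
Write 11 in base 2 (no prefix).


11 = 1011 in binary

1011


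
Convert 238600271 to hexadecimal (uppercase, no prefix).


238600271 = E38C04F hex

E38C04F


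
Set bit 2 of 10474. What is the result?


10474 | (1 << 2) = 10474 | 4 = 10478

10478


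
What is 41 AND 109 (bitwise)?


0b101001 & 0b1101101 = 0b101001 = 41

41


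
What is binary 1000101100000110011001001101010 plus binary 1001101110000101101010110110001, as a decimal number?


1000101100000110011001001101010 + 1001101110000101101010110110001 = 10010011010001100000100000011011 = 2470840347

2470840347


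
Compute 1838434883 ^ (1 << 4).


1838434883 ^ (1 << 4) = 1838434883 ^ 16 = 1838434899

1838434899


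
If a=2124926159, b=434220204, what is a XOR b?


2124926159 ^ 434220204 = 1732665443

1732665443


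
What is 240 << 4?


0b11110000 << 4 = 0b111100000000 = 3840

3840


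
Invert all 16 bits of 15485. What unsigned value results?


15485 ^ 65535 = 50050

50050


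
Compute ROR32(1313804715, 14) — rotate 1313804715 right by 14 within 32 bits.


Rotate 0b1001110010011110001000110101011 right by 14 (32-bit) = 0b1000110101011010011100100111100 = 1185757500

1185757500


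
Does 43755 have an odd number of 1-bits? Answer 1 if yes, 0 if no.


0b1010101011101011 has 10 ones => parity 0

0


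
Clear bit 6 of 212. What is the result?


212 & ~(1 << 6) = 148

148


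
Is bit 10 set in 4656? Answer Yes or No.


0b1001000110000, bit 10 = 0. No

No


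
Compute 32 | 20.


0b100000 | 0b10100 = 0b110100 = 52

52


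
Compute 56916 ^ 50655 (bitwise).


0b1101111001010100 ^ 0b1100010111011111 = 0b1101110001011 = 7051

7051


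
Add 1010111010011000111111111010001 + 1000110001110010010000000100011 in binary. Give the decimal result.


1010111010011000111111111010001 + 1000110001110010010000000100011 = 10011101100001011001111111110100 = 2642780148

2642780148


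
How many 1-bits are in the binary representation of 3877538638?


0b11100111000111101000101101001110 has 18 set bits

18


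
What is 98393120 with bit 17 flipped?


98393120 ^ (1 << 17) = 98393120 ^ 131072 = 98524192

98524192


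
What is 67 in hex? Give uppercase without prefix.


67 = 43 hex

43


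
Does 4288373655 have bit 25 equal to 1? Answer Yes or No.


0b11111111100110110110001110010111, bit 25 = 1. Yes

Yes


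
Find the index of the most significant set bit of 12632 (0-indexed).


0b11000101011000. Highest set bit at position 13

13


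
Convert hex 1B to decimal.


1B hex = 27 decimal

27


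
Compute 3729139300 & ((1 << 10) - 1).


3729139300 & 1023 = 612

612


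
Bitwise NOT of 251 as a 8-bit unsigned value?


~0b11111011 = 0b100 = 4 (8-bit unsigned)

4


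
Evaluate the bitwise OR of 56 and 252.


0b111000 | 0b11111100 = 0b11111100 = 252

252


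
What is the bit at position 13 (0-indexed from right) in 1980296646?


0b1110110000010001110110111000110, position 13 = 1

1


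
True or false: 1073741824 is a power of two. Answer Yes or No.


0b1000000000000000000000000000000. Only one bit set => Yes

Yes


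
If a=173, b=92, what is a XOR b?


173 ^ 92 = 241

241


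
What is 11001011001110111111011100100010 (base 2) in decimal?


11001011001110111111011100100010 in decimal = 3409704738

3409704738


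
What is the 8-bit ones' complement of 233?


233 ^ 255 = 22

22


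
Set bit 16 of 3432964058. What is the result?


3432964058 | (1 << 16) = 3432964058 | 65536 = 3433029594

3433029594


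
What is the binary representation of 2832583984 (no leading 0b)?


2832583984 = 10101000110101011100110100110000 in binary

10101000110101011100110100110000


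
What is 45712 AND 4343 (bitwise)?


0b1011001010010000 & 0b1000011110111 = 0b1000010010000 = 4240

4240


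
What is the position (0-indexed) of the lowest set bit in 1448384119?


0b1010110010101001001011001110111. Lowest set bit at position 0

0


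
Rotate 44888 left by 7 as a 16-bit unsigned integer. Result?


Rotate 0b1010111101011000 left by 7 (16-bit) = 0b1010110001010111 = 44119

44119


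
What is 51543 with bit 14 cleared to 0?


51543 & ~(1 << 14) = 35159

35159


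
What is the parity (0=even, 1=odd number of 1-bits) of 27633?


0b110101111110001 has 10 ones => parity 0

0


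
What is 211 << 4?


0b11010011 << 4 = 0b110100110000 = 3376

3376


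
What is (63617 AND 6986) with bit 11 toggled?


Step 1: 63617 & 6986 = 6144
Step 2: 6144 ^ (1 << 11) = 6144 ^ 2048 = 4096

4096


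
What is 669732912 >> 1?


0b100111111010110101000000110000 >> 1 = 0b10011111101011010100000011000 = 334866456

334866456


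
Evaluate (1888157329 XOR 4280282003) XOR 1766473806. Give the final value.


Step 1: 1888157329 ^ 4280282003 = 2408912130
Step 2: 2408912130 ^ 1766473806 = 3873396044

3873396044


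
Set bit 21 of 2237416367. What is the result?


2237416367 | (1 << 21) = 2237416367 | 2097152 = 2239513519

2239513519


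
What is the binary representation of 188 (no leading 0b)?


188 = 10111100 in binary

10111100


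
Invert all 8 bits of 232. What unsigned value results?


232 ^ 255 = 23

23


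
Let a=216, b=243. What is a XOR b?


216 ^ 243 = 43

43


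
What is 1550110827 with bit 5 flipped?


1550110827 ^ (1 << 5) = 1550110827 ^ 32 = 1550110795

1550110795


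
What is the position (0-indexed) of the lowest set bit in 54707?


0b1101010110110011. Lowest set bit at position 0

0


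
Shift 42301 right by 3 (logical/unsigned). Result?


0b1010010100111101 >> 3 = 0b1010010100111 = 5287

5287


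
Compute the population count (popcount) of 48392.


0b1011110100001000 has 7 set bits

7


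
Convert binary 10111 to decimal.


10111 in decimal = 23

23


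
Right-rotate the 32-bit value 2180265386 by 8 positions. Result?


Rotate 0b10000001111101000011010110101010 right by 8 (32-bit) = 0b10101010100000011111010000110101 = 2860643381

2860643381


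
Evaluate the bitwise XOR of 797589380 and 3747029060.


0b101111100010100011111110000100 ^ 0b11011111010101110010000001000100 = 0b11110000110111010001111111000000 = 4041023424

4041023424


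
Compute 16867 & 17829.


0b100000111100011 & 0b100010110100101 = 0b100000110100001 = 16801

16801


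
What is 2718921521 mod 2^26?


2718921521 & 67108863 = 34566961

34566961


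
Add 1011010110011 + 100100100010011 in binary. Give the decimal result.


1011010110011 + 100100100010011 = 101111111000110 = 24518

24518


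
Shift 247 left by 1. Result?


0b11110111 << 1 = 0b111101110 = 494

494


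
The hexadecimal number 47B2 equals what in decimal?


47B2 hex = 18354 decimal

18354


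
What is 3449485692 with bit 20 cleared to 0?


3449485692 & ~(1 << 20) = 3448437116

3448437116


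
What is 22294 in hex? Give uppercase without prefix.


22294 = 5716 hex

5716


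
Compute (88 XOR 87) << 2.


Step 1: 88 ^ 87 = 15
Step 2: 15 << 2 = 60

60


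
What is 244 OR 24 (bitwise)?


0b11110100 | 0b11000 = 0b11111100 = 252

252


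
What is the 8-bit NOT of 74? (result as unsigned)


~0b1001010 = 0b10110101 = 181 (8-bit unsigned)

181


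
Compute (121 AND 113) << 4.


Step 1: 121 & 113 = 113
Step 2: 113 << 4 = 1808

1808


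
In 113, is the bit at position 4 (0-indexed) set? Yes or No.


0b1110001, bit 4 = 1. Yes

Yes


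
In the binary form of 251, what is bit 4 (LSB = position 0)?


0b11111011, position 4 = 1

1


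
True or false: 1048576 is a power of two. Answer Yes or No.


0b100000000000000000000. Only one bit set => Yes

Yes


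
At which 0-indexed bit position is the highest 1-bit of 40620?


0b1001111010101100. Highest set bit at position 15

15


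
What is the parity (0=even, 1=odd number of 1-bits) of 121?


0b1111001 has 5 ones => parity 1

1


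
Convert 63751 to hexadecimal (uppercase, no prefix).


63751 = F907 hex

F907


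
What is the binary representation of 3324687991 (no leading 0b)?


3324687991 = 11000110001010101011011001110111 in binary

11000110001010101011011001110111


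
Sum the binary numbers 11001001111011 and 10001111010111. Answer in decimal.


11001001111011 + 10001111010111 = 101011001010010 = 22098

22098


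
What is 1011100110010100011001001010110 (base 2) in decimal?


1011100110010100011001001010110 in decimal = 1556755030

1556755030


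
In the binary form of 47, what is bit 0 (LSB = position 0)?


0b101111, position 0 = 1

1


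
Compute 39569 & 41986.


0b1001101010010001 & 0b1010010000000010 = 0b1000000000000000 = 32768

32768


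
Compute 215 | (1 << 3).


215 | (1 << 3) = 215 | 8 = 223

223


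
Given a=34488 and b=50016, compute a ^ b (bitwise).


34488 ^ 50016 = 17880

17880


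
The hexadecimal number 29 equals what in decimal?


29 hex = 41 decimal

41


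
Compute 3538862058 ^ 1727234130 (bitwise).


0b11010010111011101011111111101010 ^ 0b1100110111100111000000001010010 = 0b10110100000111010011111110111000 = 3021815736

3021815736


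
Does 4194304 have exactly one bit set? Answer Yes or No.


0b10000000000000000000000. Only one bit set => Yes

Yes


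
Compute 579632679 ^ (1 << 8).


579632679 ^ (1 << 8) = 579632679 ^ 256 = 579632935

579632935


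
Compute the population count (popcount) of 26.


0b11010 has 3 set bits

3


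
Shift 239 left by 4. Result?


0b11101111 << 4 = 0b111011110000 = 3824

3824


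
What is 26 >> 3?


0b11010 >> 3 = 0b11 = 3

3


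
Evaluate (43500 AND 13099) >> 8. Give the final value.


Step 1: 43500 & 13099 = 8488
Step 2: 8488 >> 8 = 33

33


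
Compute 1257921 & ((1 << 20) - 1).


1257921 & 1048575 = 209345

209345


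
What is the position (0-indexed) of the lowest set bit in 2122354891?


0b1111110100000001001000011001011. Lowest set bit at position 0

0


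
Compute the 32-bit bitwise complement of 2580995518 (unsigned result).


~0b10011001110101101101110110111110 = 0b1100110001010010010001001000001 = 1713971777 (32-bit unsigned)

1713971777


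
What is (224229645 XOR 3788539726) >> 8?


Step 1: 224229645 ^ 3788539726 = 3968728643
Step 2: 3968728643 >> 8 = 15502846

15502846


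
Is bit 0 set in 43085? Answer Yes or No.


0b1010100001001101, bit 0 = 1. Yes

Yes


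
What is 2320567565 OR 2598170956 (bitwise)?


0b10001010010100010000110100001101 | 0b10011010110111001111000101001100 = 0b10011010110111011111110101001101 = 2598239565

2598239565


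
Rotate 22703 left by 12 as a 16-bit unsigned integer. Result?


Rotate 0b101100010101111 left by 12 (16-bit) = 0b1111010110001010 = 62858

62858


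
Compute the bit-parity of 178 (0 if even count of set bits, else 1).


0b10110010 has 4 ones => parity 0

0


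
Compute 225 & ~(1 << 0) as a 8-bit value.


225 & ~(1 << 0) = 224

224


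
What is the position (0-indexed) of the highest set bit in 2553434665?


0b10011000001100100101001000101001. Highest set bit at position 31

31


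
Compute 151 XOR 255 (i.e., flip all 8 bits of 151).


151 ^ 255 = 104

104


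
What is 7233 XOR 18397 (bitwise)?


0b1110001000001 ^ 0b100011111011101 = 0b101101110011100 = 23452

23452


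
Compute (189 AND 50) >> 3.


Step 1: 189 & 50 = 48
Step 2: 48 >> 3 = 6

6


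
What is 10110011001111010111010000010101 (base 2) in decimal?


10110011001111010111010000010101 in decimal = 3007149077

3007149077


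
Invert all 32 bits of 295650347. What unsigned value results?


295650347 ^ 4294967295 = 3999316948

3999316948


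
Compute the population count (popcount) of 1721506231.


0b1100110100111000001100110110111 has 17 set bits

17


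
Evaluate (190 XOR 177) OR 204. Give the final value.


Step 1: 190 ^ 177 = 15
Step 2: 15 | 204 = 207

207


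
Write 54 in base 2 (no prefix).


54 = 110110 in binary

110110


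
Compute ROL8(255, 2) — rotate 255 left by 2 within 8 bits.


Rotate 0b11111111 left by 2 (8-bit) = 0b11111111 = 255

255


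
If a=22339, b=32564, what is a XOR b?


22339 ^ 32564 = 10359

10359


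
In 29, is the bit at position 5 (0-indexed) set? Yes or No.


0b11101, bit 5 = 0. No

No


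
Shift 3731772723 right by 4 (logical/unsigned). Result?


0b11011110011011100101010100110011 >> 4 = 0b1101111001101110010101010011 = 233235795

233235795


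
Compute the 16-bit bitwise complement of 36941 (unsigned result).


~0b1001000001001101 = 0b110111110110010 = 28594 (16-bit unsigned)

28594


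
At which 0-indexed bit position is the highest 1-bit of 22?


0b10110. Highest set bit at position 4

4


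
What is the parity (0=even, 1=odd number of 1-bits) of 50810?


0b1100011001111010 has 9 ones => parity 1

1


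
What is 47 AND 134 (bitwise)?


0b101111 & 0b10000110 = 0b110 = 6

6


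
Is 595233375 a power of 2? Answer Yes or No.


0b100011011110101000101001011111. Multiple bits set => No

No


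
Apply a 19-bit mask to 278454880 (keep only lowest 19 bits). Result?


278454880 & 524287 = 57952

57952


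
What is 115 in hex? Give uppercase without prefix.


115 = 73 hex

73


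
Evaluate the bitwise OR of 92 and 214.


0b1011100 | 0b11010110 = 0b11011110 = 222

222


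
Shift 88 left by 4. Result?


0b1011000 << 4 = 0b10110000000 = 1408

1408


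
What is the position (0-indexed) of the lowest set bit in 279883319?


0b10000101011101010111000110111. Lowest set bit at position 0

0


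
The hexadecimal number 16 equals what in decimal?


16 hex = 22 decimal

22


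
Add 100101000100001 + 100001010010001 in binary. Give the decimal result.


100101000100001 + 100001010010001 = 1000110010110010 = 36018

36018


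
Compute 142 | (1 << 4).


142 | (1 << 4) = 142 | 16 = 158

158


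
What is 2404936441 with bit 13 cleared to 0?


2404936441 & ~(1 << 13) = 2404928249

2404928249


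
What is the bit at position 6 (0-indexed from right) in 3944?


0b111101101000, position 6 = 1

1


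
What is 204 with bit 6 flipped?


204 ^ (1 << 6) = 204 ^ 64 = 140

140


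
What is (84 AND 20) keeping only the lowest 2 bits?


Step 1: 84 & 20 = 20
Step 2: 20 & 3 = 0

0


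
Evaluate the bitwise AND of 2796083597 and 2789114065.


0b10100110101010001101100110001101 & 0b10100110001111101000000011010001 = 0b10100110001010001000000010000001 = 2787672193

2787672193


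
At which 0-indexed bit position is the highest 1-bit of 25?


0b11001. Highest set bit at position 4

4


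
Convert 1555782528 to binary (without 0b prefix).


1555782528 = 1011100101110110101101110000000 in binary

1011100101110110101101110000000


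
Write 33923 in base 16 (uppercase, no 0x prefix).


33923 = 8483 hex

8483


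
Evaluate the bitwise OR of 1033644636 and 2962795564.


0b111101100111000010101001011100 | 0b10110000100110001010110000101100 = 0b10111101100111001010111001111100 = 3181162108

3181162108


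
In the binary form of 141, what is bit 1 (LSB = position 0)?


0b10001101, position 1 = 0

0


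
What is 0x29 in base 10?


29 hex = 41 decimal

41


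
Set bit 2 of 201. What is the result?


201 | (1 << 2) = 201 | 4 = 205

205


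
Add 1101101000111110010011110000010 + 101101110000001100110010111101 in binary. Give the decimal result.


1101101000111110010011110000010 + 101101110000001100110010111101 = 10011010110111111111010000111111 = 2598368319

2598368319


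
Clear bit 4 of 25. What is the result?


25 & ~(1 << 4) = 9

9


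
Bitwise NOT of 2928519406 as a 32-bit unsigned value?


~0b10101110100011011010100011101110 = 0b1010001011100100101011100010001 = 1366447889 (32-bit unsigned)

1366447889


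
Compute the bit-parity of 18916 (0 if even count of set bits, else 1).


0b100100111100100 has 7 ones => parity 1

1


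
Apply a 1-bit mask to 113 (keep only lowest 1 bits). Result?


113 & 1 = 1

1


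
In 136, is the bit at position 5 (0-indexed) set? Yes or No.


0b10001000, bit 5 = 0. No

No


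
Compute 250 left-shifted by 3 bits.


0b11111010 << 3 = 0b11111010000 = 2000

2000


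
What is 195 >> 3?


0b11000011 >> 3 = 0b11000 = 24

24


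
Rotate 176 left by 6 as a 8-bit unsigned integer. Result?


Rotate 0b10110000 left by 6 (8-bit) = 0b101100 = 44

44


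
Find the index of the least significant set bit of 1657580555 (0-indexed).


0b1100010110011001010110000001011. Lowest set bit at position 0

0


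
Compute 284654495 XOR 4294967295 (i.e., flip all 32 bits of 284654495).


284654495 ^ 4294967295 = 4010312800

4010312800


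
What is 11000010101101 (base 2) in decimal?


11000010101101 in decimal = 12461

12461


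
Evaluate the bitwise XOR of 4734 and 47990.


0b1001001111110 ^ 0b1011101101110110 = 0b1010100100001000 = 43272

43272


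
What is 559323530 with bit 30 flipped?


559323530 ^ (1 << 30) = 559323530 ^ 1073741824 = 1633065354

1633065354


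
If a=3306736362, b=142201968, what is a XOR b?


3306736362 ^ 142201968 = 3445694106

3445694106


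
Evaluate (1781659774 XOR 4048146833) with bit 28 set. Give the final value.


Step 1: 1781659774 ^ 4048146833 = 2608343535
Step 2: 2608343535 | (1 << 28) = 2608343535 | 268435456 = 2608343535

2608343535


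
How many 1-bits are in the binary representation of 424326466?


0b11001010010101011010101000010 has 13 set bits

13


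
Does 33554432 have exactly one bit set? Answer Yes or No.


0b10000000000000000000000000. Only one bit set => Yes

Yes


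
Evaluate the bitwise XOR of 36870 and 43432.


0b1001000000000110 ^ 0b1010100110101000 = 0b11100110101110 = 14766

14766


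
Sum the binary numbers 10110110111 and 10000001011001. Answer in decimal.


10110110111 + 10000001011001 = 10011000010000 = 9744

9744


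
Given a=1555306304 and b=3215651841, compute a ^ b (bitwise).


1555306304 ^ 3215651841 = 3810452289

3810452289


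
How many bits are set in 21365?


0b101001101110101 has 9 set bits

9


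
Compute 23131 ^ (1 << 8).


23131 ^ (1 << 8) = 23131 ^ 256 = 23387

23387


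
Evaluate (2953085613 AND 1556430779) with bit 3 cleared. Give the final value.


Step 1: 2953085613 & 1556430779 = 268698281
Step 2: 268698281 & ~(1 << 3) = 268698273

268698273


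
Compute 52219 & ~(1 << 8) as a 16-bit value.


52219 & ~(1 << 8) = 51963

51963


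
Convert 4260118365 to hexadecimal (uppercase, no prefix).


4260118365 = FDEC3F5D hex

FDEC3F5D


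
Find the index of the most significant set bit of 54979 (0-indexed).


0b1101011011000011. Highest set bit at position 15

15


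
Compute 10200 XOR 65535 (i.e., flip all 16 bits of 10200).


10200 ^ 65535 = 55335

55335


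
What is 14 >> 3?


0b1110 >> 3 = 0b1 = 1

1


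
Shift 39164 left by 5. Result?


0b1001100011111100 << 5 = 0b100110001111110000000 = 1253248

1253248


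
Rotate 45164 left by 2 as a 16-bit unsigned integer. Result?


Rotate 0b1011000001101100 left by 2 (16-bit) = 0b1100000110110010 = 49586

49586


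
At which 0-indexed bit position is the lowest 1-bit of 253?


0b11111101. Lowest set bit at position 0

0


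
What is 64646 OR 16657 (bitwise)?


0b1111110010000110 | 0b100000100010001 = 0b1111110110010111 = 64919

64919


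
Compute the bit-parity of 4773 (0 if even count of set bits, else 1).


0b1001010100101 has 6 ones => parity 0

0


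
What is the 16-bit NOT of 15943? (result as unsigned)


~0b11111001000111 = 0b1100000110111000 = 49592 (16-bit unsigned)

49592


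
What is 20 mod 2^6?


20 & 63 = 20

20


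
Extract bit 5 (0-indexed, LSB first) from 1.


0b1, position 5 = 0

0


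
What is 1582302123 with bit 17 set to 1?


1582302123 | (1 << 17) = 1582302123 | 131072 = 1582433195

1582433195


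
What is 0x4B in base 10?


4B hex = 75 decimal

75


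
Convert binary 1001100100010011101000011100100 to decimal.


1001100100010011101000011100100 in decimal = 1284100324

1284100324


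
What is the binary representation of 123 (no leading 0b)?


123 = 1111011 in binary

1111011


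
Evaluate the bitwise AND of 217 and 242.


0b11011001 & 0b11110010 = 0b11010000 = 208

208


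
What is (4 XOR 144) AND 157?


Step 1: 4 ^ 144 = 148
Step 2: 148 & 157 = 148

148


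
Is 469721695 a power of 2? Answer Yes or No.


0b11011111111110110001001011111. Multiple bits set => No

No


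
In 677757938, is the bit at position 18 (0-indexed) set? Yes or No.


0b101000011001011100001111110010, bit 18 = 1. Yes

Yes


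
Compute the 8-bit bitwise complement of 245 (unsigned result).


~0b11110101 = 0b1010 = 10 (8-bit unsigned)

10


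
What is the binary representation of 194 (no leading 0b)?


194 = 11000010 in binary

11000010


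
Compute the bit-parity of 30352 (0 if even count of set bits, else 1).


0b111011010010000 has 7 ones => parity 1

1


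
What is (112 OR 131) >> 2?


Step 1: 112 | 131 = 243
Step 2: 243 >> 2 = 60

60


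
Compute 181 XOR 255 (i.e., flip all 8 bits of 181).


181 ^ 255 = 74

74


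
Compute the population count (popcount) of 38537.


0b1001011010001001 has 7 set bits

7


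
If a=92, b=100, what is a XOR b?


92 ^ 100 = 56

56


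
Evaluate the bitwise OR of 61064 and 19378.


0b1110111010001000 | 0b100101110110010 = 0b1110111110111010 = 61370

61370


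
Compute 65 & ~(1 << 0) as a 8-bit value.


65 & ~(1 << 0) = 64

64


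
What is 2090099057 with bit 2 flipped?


2090099057 ^ (1 << 2) = 2090099057 ^ 4 = 2090099061

2090099061


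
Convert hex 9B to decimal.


9B hex = 155 decimal

155


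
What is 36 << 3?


0b100100 << 3 = 0b100100000 = 288

288


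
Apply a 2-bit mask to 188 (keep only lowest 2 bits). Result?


188 & 3 = 0

0


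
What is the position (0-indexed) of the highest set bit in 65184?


0b1111111010100000. Highest set bit at position 15

15


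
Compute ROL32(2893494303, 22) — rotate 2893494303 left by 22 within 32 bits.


Rotate 0b10101100011101110011100000011111 left by 22 (32-bit) = 0b111111010110001110111001110 = 132849102

132849102


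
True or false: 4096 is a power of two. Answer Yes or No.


0b1000000000000. Only one bit set => Yes

Yes


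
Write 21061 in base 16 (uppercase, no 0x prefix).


21061 = 5245 hex

5245


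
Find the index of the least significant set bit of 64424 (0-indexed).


0b1111101110101000. Lowest set bit at position 3

3


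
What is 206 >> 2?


0b11001110 >> 2 = 0b110011 = 51

51


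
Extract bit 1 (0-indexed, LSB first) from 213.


0b11010101, position 1 = 0

0


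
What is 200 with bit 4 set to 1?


200 | (1 << 4) = 200 | 16 = 216

216


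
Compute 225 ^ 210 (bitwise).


0b11100001 ^ 0b11010010 = 0b110011 = 51

51


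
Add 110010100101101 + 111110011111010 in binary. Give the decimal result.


110010100101101 + 111110011111010 = 1110001000100111 = 57895

57895


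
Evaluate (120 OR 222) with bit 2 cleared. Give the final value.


Step 1: 120 | 222 = 254
Step 2: 254 & ~(1 << 2) = 250

250


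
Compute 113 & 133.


0b1110001 & 0b10000101 = 0b1 = 1

1


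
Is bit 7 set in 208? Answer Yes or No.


0b11010000, bit 7 = 1. Yes

Yes


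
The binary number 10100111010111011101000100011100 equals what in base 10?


10100111010111011101000100011100 in decimal = 2807943452

2807943452


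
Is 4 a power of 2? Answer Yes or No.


0b100. Only one bit set => Yes

Yes


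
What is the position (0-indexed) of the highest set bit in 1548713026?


0b1011100010011110111110001000010. Highest set bit at position 30

30
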